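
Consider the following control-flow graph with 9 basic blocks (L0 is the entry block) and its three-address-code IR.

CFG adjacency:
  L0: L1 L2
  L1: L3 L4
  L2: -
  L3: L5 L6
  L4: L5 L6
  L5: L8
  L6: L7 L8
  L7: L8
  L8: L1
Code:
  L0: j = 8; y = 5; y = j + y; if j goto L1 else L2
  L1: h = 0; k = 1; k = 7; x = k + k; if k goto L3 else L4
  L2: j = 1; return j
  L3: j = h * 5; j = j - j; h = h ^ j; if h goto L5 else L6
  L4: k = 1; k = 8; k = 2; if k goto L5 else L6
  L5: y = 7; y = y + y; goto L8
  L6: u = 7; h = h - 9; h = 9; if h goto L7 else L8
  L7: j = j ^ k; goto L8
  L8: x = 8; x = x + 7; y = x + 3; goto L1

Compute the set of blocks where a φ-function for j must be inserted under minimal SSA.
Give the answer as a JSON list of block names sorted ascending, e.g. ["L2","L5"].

Answer: ["L1", "L5", "L6", "L8"]

Analysis:
idom tree: L1←L0 L2←L0 L3←L1 L4←L1 L5←L1 L6←L1 L7←L6 L8←L1
Join-block Dom:
  L1: preds {L0,L8}: {L0} ∩ {L0,L1,L8} = {L0}; idom=L0
  L5: preds {L3,L4}: {L0,L1,L3} ∩ {L0,L1,L4} = {L0,L1}; idom=L1
  L6: preds {L3,L4}: {L0,L1,L3} ∩ {L0,L1,L4} = {L0,L1}; idom=L1
  L8: preds {L5,L6,L7}: {L0,L1,L5} ∩ {L0,L1,L6} ∩ {L0,L1,L6,L7} = {L0,L1}; idom=L1

DF walk-up:
  join L1 pred L0: · stop@L0
  join L1 pred L8: L8→L1 stop@L0
  join L5 pred L3: L3 stop@L1
  join L5 pred L4: L4 stop@L1
  join L6 pred L3: L3 stop@L1
  join L6 pred L4: L4 stop@L1
  join L8 pred L5: L5 stop@L1
  join L8 pred L6: L6 stop@L1
  join L8 pred L7: L7→L6 stop@L1
  L0: DF=∅
  L1: DF={L1}
  L2: DF=∅
  L3: DF={L5,L6}
  L4: DF={L5,L6}
  L5: DF={L8}
  L6: DF={L8}
  L7: DF={L8}
  L8: DF={L1}

φ for j: defs {L0,L2,L3,L7}
  DF⁺ = {L1,L5,L6,L8}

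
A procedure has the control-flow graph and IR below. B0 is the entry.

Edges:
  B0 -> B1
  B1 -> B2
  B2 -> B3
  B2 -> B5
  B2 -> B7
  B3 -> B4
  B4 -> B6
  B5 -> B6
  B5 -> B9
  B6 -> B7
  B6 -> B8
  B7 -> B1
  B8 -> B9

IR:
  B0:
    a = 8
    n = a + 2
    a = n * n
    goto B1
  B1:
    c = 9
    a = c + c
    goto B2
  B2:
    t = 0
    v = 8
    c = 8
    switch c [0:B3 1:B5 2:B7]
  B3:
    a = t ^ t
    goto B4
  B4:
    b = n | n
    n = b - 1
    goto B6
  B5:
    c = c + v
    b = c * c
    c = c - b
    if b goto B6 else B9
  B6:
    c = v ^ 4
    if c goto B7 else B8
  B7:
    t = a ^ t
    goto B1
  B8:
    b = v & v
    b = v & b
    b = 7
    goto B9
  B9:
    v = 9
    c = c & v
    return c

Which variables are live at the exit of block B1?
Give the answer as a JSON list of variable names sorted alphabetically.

Answer: ["a", "n"]

Derivation:
Per-block:
  B0: def={a,n} ue=∅
  B1: def={a,c} ue=∅
  B2: def={c,t,v} ue=∅
  B3: def={a} ue={t}
  B4: def={b,n} ue={n}
  B5: def={b,c} ue={c,v}
  B6: def={c} ue={v}
  B7: def={t} ue={a,t}
  B8: def={b} ue={v}
  B9: def={c,v} ue={c}

Live sets:
  live B0: ∅→{n}
  live B1: {n}→{a,n}
  live B2: {a,n}→{a,c,n,t,v}
  live B3: {n,t,v}→{a,n,t,v}
  live B4: {a,n,t,v}→{a,n,t,v}
  live B5: {a,c,n,t,v}→{a,c,n,t,v}
  live B6: {a,n,t,v}→{a,c,n,t,v}
  live B7: {a,n,t}→{n}
  live B8: {c,v}→{c}
  live B9: {c}→∅

live-out(B1) = ["a", "n"]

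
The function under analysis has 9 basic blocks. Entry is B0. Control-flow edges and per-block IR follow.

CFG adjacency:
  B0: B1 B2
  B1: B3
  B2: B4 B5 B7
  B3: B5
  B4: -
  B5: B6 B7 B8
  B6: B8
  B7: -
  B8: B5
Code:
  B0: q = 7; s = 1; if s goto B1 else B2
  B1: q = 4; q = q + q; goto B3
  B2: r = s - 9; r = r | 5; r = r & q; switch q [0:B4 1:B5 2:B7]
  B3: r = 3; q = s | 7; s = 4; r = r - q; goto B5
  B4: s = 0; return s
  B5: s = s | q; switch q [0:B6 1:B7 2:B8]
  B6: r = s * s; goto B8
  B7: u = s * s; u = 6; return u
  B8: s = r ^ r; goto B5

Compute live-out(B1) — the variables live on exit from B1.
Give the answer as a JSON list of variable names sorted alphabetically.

Answer: ["s"]

Analysis:
Per-block:
  B0 def {q,s} use ∅
  B1 def {q} use ∅
  B2 def {r} use {q,s}
  B3 def {q,r,s} use {s}
  B4 def {s} use ∅
  B5 def {s} use {q,s}
  B6 def {r} use {s}
  B7 def {u} use {s}
  B8 def {s} use {r}

Backward fixpoint:
  B0 li=∅ lo={q,s}
  B1 li={s} lo={s}
  B2 li={q,s} lo={q,r,s}
  B3 li={s} lo={q,r,s}
  B4 li=∅ lo=∅
  B5 li={q,r,s} lo={q,r,s}
  B6 li={q,s} lo={q,r}
  B7 li={s} lo=∅
  B8 li={q,r} lo={q,r,s}

live-out(B1) = ["s"]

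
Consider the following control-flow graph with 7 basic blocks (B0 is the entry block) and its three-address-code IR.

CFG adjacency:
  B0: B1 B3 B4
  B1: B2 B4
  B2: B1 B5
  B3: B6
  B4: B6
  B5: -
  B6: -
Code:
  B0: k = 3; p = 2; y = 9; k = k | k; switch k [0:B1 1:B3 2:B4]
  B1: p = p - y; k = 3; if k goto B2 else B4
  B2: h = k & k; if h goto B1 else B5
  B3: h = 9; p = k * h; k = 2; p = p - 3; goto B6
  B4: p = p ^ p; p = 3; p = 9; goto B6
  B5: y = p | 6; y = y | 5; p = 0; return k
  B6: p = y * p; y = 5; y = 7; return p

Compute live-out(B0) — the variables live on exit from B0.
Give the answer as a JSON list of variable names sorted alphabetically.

Per-block:
  B0: def={k,p,y} ue=∅
  B1: def={k,p} ue={p,y}
  B2: def={h} ue={k}
  B3: def={h,k,p} ue={k}
  B4: def={p} ue={p}
  B5: def={p,y} ue={k,p}
  B6: def={p,y} ue={p,y}

Backward fixpoint:
  B0: in=∅ out={k,p,y}
  B1: in={p,y} out={k,p,y}
  B2: in={k,p,y} out={k,p,y}
  B3: in={k,y} out={p,y}
  B4: in={p,y} out={p,y}
  B5: in={k,p} out=∅
  B6: in={p,y} out=∅

live-out(B0) = ["k", "p", "y"]

Answer: ["k", "p", "y"]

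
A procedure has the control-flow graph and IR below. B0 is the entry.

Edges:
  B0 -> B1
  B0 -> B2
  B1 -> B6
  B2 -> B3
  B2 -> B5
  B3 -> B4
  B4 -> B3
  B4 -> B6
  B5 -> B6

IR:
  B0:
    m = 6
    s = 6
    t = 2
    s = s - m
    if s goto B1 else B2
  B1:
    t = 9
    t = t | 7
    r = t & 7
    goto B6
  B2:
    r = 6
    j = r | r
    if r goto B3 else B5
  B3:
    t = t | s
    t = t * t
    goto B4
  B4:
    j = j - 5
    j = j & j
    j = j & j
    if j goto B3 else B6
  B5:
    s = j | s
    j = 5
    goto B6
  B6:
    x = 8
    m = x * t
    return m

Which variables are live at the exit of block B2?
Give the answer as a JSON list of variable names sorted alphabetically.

Answer: ["j", "s", "t"]

Working:
Block summaries:
  B0: {m,s,t} / ∅
  B1: {r,t} / ∅
  B2: {j,r} / ∅
  B3: {t} / {s,t}
  B4: {j} / {j}
  B5: {j,s} / {j,s}
  B6: {m,x} / {t}

Liveness:
  live B0: ∅→{s,t}
  live B1: ∅→{t}
  live B2: {s,t}→{j,s,t}
  live B3: {j,s,t}→{j,s,t}
  live B4: {j,s,t}→{j,s,t}
  live B5: {j,s,t}→{t}
  live B6: {t}→∅

live-out(B2) = ["j", "s", "t"]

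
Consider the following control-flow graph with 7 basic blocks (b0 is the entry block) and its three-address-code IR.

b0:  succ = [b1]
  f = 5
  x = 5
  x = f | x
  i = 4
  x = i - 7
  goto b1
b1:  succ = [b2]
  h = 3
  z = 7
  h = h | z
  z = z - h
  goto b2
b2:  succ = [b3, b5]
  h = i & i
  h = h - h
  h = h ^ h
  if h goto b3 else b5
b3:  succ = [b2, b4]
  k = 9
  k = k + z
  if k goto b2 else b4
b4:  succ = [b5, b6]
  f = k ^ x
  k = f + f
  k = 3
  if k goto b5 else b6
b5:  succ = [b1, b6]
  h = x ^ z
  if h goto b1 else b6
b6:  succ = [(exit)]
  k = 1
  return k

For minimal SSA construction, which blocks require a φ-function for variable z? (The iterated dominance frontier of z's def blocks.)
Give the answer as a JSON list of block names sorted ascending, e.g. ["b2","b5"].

Answer: ["b1"]

Derivation:
idom tree: b1←b0 b2←b1 b3←b2 b4←b3 b5←b2 b6←b2
Dom at joins:
  b1: preds {b0,b5}: {b0} ∩ {b0,b1,b2,b5} = {b0}; idom=b0
  b2: preds {b1,b3}: {b0,b1} ∩ {b0,b1,b2,b3} = {b0,b1}; idom=b1
  b5: preds {b2,b4}: {b0,b1,b2} ∩ {b0,b1,b2,b3,b4} = {b0,b1,b2}; idom=b2
  b6: preds {b4,b5}: {b0,b1,b2,b3,b4} ∩ {b0,b1,b2,b5} = {b0,b1,b2}; idom=b2

Frontier:
  join b1 pred b0: · stop@b0
  join b1 pred b5: b5→b2→b1 stop@b0
  join b2 pred b1: · stop@b1
  join b2 pred b3: b3→b2 stop@b1
  join b5 pred b2: · stop@b2
  join b5 pred b4: b4→b3 stop@b2
  join b6 pred b4: b4→b3 stop@b2
  join b6 pred b5: b5 stop@b2
  DF(b0)=∅
  DF(b1)={b1}
  DF(b2)={b1,b2}
  DF(b3)={b2,b5,b6}
  DF(b4)={b5,b6}
  DF(b5)={b1,b6}
  DF(b6)=∅

φ for z: defs {b1}
  DF⁺ = {b1}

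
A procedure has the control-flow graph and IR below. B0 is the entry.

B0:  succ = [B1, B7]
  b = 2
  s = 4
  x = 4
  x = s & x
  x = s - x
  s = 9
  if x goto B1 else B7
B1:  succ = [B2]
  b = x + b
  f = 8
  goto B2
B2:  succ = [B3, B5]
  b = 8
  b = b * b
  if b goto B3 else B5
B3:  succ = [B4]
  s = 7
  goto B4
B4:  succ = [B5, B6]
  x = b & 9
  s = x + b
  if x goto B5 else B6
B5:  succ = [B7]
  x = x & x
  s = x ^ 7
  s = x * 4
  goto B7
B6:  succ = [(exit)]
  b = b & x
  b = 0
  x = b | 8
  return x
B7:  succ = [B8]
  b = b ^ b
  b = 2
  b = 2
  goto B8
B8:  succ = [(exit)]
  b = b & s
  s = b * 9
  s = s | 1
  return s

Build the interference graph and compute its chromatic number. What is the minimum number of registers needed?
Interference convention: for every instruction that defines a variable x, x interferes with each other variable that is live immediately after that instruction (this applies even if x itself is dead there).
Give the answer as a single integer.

Per-block:
  B0: {b,s,x} / ∅
  B1: {b,f} / {b,x}
  B2: {b} / ∅
  B3: {s} / ∅
  B4: {s,x} / {b}
  B5: {s,x} / {x}
  B6: {b,x} / {b,x}
  B7: {b} / {b}
  B8: {b,s} / {b,s}

Backward fixpoint:
  B0 li=∅ lo={b,s,x}
  B1 li={b,x} lo={x}
  B2 li={x} lo={b,x}
  B3 li={b} lo={b}
  B4 li={b} lo={b,x}
  B5 li={b,x} lo={b,s}
  B6 li={b,x} lo=∅
  B7 li={b,s} lo={b,s}
  B8 li={b,s} lo=∅

Interfere edges:
  b: {s,x}
  f: {x}
  s: {b,x}
  x: {b,f,s}

Chromatic number:
  clique {b,s,x} ⇒ need ≥ 3
  3-colouring: r0={x}  r1={b,f}  r2={s}
  χ = 3

Answer: 3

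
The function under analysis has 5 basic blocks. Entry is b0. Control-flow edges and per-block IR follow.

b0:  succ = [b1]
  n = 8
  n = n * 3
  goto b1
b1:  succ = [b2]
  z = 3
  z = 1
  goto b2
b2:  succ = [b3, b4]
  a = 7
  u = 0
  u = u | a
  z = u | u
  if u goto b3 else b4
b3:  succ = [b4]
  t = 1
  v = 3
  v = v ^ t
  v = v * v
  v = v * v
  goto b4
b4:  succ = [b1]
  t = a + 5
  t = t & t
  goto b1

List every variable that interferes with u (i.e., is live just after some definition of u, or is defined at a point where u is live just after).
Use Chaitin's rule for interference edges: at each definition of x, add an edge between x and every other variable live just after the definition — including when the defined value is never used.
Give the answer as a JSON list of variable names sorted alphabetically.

Answer: ["a", "z"]

Derivation:
Per-block:
  b0 def {n} use ∅
  b1 def {z} use ∅
  b2 def {a,u,z} use ∅
  b3 def {t,v} use ∅
  b4 def {t} use {a}

Backward fixpoint:
  b0: in=∅ out=∅
  b1: in=∅ out=∅
  b2: in=∅ out={a}
  b3: in={a} out={a}
  b4: in={a} out=∅

Interference:
  a — {t,u,v,z}
  n — ∅
  t — {a,v}
  u — {a,z}
  v — {a,t}
  z — {a,u}

N(u) = ["a", "z"]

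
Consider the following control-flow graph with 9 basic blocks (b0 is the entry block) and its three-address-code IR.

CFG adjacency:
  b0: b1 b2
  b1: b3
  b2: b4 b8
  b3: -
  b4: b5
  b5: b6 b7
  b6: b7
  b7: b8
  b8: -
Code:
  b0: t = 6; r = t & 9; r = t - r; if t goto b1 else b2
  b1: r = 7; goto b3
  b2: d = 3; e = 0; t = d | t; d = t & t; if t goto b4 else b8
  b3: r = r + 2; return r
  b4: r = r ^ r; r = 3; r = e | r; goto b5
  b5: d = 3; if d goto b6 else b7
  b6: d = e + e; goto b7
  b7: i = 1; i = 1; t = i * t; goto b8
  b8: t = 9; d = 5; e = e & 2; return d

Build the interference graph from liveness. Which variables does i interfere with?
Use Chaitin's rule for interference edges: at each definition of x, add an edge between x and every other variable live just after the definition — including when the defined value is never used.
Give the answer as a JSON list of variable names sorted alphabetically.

def/use:
  b0: {r,t} / ∅
  b1: {r} / ∅
  b2: {d,e,t} / {t}
  b3: {r} / {r}
  b4: {r} / {e,r}
  b5: {d} / ∅
  b6: {d} / {e}
  b7: {i,t} / {t}
  b8: {d,e,t} / {e}

Live sets:
  b0: in=∅ out={r,t}
  b1: in=∅ out={r}
  b2: in={r,t} out={e,r,t}
  b3: in={r} out=∅
  b4: in={e,r,t} out={e,t}
  b5: in={e,t} out={e,t}
  b6: in={e,t} out={e,t}
  b7: in={e,t} out={e}
  b8: in={e} out=∅

Conflict graph:
  d↔{e,r,t}
  e↔{d,i,r,t}
  i↔{e,t}
  r↔{d,e,t}
  t↔{d,e,i,r}

N(i) = ["e", "t"]

Answer: ["e", "t"]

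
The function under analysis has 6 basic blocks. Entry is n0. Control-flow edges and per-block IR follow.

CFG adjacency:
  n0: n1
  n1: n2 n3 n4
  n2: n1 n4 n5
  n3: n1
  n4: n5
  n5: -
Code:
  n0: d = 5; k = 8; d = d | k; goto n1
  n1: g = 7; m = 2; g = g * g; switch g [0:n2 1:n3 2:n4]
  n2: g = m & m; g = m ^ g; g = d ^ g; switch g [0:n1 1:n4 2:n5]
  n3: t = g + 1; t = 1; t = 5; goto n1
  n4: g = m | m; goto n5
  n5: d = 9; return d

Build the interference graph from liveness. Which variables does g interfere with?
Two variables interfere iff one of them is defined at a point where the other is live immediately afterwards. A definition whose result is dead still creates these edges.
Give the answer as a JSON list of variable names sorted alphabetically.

Answer: ["d", "m"]

Working:
Per-block:
  n0: def={d,k} ue=∅
  n1: def={g,m} ue=∅
  n2: def={g} ue={d,m}
  n3: def={t} ue={g}
  n4: def={g} ue={m}
  n5: def={d} ue=∅

Liveness:
  live n0: ∅→{d}
  live n1: {d}→{d,g,m}
  live n2: {d,m}→{d,m}
  live n3: {d,g}→{d}
  live n4: {m}→∅
  live n5: ∅→∅

Interfere edges:
  d↔{g,k,m,t}
  g↔{d,m}
  k↔{d}
  m↔{d,g}
  t↔{d}

N(g) = ["d", "m"]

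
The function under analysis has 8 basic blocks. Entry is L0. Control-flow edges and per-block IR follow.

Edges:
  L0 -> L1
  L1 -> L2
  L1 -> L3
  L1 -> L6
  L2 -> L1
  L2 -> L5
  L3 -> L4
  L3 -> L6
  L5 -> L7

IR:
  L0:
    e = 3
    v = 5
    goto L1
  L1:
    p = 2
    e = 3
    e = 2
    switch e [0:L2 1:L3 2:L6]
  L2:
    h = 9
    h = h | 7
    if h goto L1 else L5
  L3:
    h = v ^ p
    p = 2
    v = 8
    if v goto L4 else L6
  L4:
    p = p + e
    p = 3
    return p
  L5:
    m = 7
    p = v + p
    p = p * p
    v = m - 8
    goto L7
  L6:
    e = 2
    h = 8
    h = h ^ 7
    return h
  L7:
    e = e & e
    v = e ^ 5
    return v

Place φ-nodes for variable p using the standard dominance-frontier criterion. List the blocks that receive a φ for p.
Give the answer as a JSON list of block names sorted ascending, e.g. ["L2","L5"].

Answer: ["L1", "L6"]

Working:
idom tree: L1←L0 L2←L1 L3←L1 L4←L3 L5←L2 L6←L1 L7←L5
Dom∩ at merges:
  L1: preds {L0,L2}: {L0} ∩ {L0,L1,L2} = {L0}; idom=L0
  L6: preds {L1,L3}: {L0,L1} ∩ {L0,L1,L3} = {L0,L1}; idom=L1

DF derivation:
  join L1 pred L0: · stop@L0
  join L1 pred L2: L2→L1 stop@L0
  join L6 pred L1: · stop@L1
  join L6 pred L3: L3 stop@L1
  DF(L0)=∅
  DF(L1)={L1}
  DF(L2)={L1}
  DF(L3)={L6}
  DF(L4)=∅
  DF(L5)=∅
  DF(L6)=∅
  DF(L7)=∅

φ for p: defs {L1,L3,L4,L5}
  DF⁺ = {L1,L6}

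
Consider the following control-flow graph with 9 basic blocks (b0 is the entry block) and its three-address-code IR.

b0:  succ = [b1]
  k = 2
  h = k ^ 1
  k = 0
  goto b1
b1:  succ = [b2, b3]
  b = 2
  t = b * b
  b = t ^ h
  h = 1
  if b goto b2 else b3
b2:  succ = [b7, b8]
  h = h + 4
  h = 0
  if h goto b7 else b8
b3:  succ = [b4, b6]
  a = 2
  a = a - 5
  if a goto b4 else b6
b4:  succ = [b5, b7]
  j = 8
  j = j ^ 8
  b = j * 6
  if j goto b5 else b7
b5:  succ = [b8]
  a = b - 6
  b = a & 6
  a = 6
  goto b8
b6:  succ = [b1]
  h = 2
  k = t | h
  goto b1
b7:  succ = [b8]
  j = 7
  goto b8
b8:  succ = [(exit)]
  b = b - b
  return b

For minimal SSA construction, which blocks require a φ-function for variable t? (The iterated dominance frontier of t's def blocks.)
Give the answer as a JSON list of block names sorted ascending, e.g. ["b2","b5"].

Answer: ["b1"]

Working:
idom tree: b1←b0 b2←b1 b3←b1 b4←b3 b5←b4 b6←b3 b7←b1 b8←b1
Dom at joins:
  b1: preds {b0,b6}: {b0} ∩ {b0,b1,b3,b6} = {b0}; idom=b0
  b7: preds {b2,b4}: {b0,b1,b2} ∩ {b0,b1,b3,b4} = {b0,b1}; idom=b1
  b8: preds {b2,b5,b7}: {b0,b1,b2} ∩ {b0,b1,b3,b4,b5} ∩ {b0,b1,b7} = {b0,b1}; idom=b1

Frontier:
  b1←b0: walk · to b0
  b1←b6: walk b6→b3→b1 to b0
  b7←b2: walk b2 to b1
  b7←b4: walk b4→b3 to b1
  b8←b2: walk b2 to b1
  b8←b5: walk b5→b4→b3 to b1
  b8←b7: walk b7 to b1
  DF(b0)=∅
  DF(b1)={b1}
  DF(b2)={b7,b8}
  DF(b3)={b1,b7,b8}
  DF(b4)={b7,b8}
  DF(b5)={b8}
  DF(b6)={b1}
  DF(b7)={b8}
  DF(b8)=∅

φ for t: defs {b1}
  DF⁺ = {b1}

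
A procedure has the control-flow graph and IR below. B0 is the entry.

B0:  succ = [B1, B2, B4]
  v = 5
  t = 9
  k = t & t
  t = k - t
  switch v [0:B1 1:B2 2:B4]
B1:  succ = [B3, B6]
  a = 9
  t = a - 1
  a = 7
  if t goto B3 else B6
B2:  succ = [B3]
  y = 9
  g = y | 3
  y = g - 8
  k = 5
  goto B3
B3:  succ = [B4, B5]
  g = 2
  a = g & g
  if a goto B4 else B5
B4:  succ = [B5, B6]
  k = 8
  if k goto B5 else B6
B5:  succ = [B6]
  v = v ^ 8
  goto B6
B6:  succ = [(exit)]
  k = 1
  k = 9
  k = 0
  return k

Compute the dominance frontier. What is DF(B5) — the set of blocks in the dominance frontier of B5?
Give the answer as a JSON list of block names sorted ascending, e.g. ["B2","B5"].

Answer: ["B6"]

Derivation:
idom tree: B1←B0 B2←B0 B3←B0 B4←B0 B5←B0 B6←B0
Dom at joins:
  B3: preds {B1,B2}: {B0,B1} ∩ {B0,B2} = {B0}; idom=B0
  B4: preds {B0,B3}: {B0} ∩ {B0,B3} = {B0}; idom=B0
  B5: preds {B3,B4}: {B0,B3} ∩ {B0,B4} = {B0}; idom=B0
  B6: preds {B1,B4,B5}: {B0,B1} ∩ {B0,B4} ∩ {B0,B5} = {B0}; idom=B0

DF walk-up:
  join B3 pred B1: B1 stop@B0
  join B3 pred B2: B2 stop@B0
  join B4 pred B0: · stop@B0
  join B4 pred B3: B3 stop@B0
  join B5 pred B3: B3 stop@B0
  join B5 pred B4: B4 stop@B0
  join B6 pred B1: B1 stop@B0
  join B6 pred B4: B4 stop@B0
  join B6 pred B5: B5 stop@B0
  B0: DF=∅
  B1: DF={B3,B6}
  B2: DF={B3}
  B3: DF={B4,B5}
  B4: DF={B5,B6}
  B5: DF={B6}
  B6: DF=∅

DF(B5) = ["B6"]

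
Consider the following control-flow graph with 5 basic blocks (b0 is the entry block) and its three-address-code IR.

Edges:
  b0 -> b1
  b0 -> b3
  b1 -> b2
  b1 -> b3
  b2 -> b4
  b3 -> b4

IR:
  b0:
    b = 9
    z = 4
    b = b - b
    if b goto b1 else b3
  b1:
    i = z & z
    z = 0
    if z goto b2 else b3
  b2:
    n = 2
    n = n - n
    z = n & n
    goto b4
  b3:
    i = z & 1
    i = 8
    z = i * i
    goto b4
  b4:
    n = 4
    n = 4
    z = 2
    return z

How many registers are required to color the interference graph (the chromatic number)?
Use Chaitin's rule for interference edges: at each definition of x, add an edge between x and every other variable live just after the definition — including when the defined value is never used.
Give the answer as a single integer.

Block summaries:
  b0: {b,z} / ∅
  b1: {i,z} / {z}
  b2: {n,z} / ∅
  b3: {i,z} / {z}
  b4: {n,z} / ∅

Backward fixpoint:
  live b0: ∅→{z}
  live b1: {z}→{z}
  live b2: ∅→∅
  live b3: {z}→∅
  live b4: ∅→∅

Interference:
  b↔{z}
  i↔∅
  n↔∅
  z↔{b}

Chromatic number:
  lower bound: {b,z} mutually conflict ⇒ χ ≥ 2
  2-colouring: r0={b,i,n}  r1={z}
  χ = 2

Answer: 2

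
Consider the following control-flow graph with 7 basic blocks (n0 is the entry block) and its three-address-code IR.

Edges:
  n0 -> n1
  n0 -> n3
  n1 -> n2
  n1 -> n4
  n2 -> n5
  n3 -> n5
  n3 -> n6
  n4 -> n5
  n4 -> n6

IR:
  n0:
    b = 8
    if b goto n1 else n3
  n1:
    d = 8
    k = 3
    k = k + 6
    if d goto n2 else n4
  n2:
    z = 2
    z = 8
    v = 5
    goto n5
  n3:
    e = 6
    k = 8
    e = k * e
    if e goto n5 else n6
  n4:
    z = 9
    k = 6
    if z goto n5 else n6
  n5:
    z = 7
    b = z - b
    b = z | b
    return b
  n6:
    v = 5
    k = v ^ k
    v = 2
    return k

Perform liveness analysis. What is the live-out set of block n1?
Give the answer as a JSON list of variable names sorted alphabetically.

Answer: ["b"]

Analysis:
Block summaries:
  n0 def {b} use ∅
  n1 def {d,k} use ∅
  n2 def {v,z} use ∅
  n3 def {e,k} use ∅
  n4 def {k,z} use ∅
  n5 def {b,z} use {b}
  n6 def {k,v} use {k}

Backward fixpoint:
  n0: in=∅ out={b}
  n1: in={b} out={b}
  n2: in={b} out={b}
  n3: in={b} out={b,k}
  n4: in={b} out={b,k}
  n5: in={b} out=∅
  n6: in={k} out=∅

live-out(n1) = ["b"]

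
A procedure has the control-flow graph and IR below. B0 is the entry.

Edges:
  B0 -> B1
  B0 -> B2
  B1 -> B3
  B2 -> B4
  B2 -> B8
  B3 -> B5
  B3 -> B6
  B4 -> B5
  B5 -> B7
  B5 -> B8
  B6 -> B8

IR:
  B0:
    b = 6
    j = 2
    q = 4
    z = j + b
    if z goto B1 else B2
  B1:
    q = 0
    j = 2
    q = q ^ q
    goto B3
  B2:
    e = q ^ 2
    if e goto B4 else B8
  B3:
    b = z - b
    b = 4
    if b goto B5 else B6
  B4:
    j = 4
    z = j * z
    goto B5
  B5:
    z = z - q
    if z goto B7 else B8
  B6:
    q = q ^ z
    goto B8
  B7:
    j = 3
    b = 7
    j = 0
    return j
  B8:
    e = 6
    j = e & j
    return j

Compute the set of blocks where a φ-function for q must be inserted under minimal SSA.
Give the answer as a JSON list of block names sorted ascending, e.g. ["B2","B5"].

Answer: ["B5", "B8"]

Analysis:
idom tree: B1←B0 B2←B0 B3←B1 B4←B2 B5←B0 B6←B3 B7←B5 B8←B0
Dom∩ at merges:
  B5: preds {B3,B4}: {B0,B1,B3} ∩ {B0,B2,B4} = {B0}; idom=B0
  B8: preds {B2,B5,B6}: {B0,B2} ∩ {B0,B5} ∩ {B0,B1,B3,B6} = {B0}; idom=B0

Frontier:
  B5←B3: walk B3→B1 to B0
  B5←B4: walk B4→B2 to B0
  B8←B2: walk B2 to B0
  B8←B5: walk B5 to B0
  B8←B6: walk B6→B3→B1 to B0
  DF(B0)=∅
  DF(B1)={B5,B8}
  DF(B2)={B5,B8}
  DF(B3)={B5,B8}
  DF(B4)={B5}
  DF(B5)={B8}
  DF(B6)={B8}
  DF(B7)=∅
  DF(B8)=∅

φ for q: defs {B0,B1,B6}
  DF⁺ = {B5,B8}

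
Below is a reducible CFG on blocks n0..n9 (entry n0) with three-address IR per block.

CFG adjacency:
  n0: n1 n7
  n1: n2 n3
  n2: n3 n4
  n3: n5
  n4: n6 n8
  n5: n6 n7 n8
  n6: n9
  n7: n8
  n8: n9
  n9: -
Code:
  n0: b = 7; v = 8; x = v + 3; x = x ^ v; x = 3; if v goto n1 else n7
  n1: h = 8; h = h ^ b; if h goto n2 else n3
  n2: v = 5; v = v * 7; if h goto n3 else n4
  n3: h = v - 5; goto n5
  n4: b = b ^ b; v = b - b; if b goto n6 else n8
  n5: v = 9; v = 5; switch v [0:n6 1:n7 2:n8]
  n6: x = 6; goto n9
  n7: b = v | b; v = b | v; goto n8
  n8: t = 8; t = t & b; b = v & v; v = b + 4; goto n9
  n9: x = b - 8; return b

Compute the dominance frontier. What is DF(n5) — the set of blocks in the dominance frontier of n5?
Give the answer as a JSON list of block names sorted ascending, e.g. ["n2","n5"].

Answer: ["n6", "n7", "n8"]

Derivation:
idom tree: n1←n0 n2←n1 n3←n1 n4←n2 n5←n3 n6←n1 n7←n0 n8←n0 n9←n0
Join-block Dom:
  n3: preds {n1,n2}: {n0,n1} ∩ {n0,n1,n2} = {n0,n1}; idom=n1
  n6: preds {n4,n5}: {n0,n1,n2,n4} ∩ {n0,n1,n3,n5} = {n0,n1}; idom=n1
  n7: preds {n0,n5}: {n0} ∩ {n0,n1,n3,n5} = {n0}; idom=n0
  n8: preds {n4,n5,n7}: {n0,n1,n2,n4} ∩ {n0,n1,n3,n5} ∩ {n0,n7} = {n0}; idom=n0
  n9: preds {n6,n8}: {n0,n1,n6} ∩ {n0,n8} = {n0}; idom=n0

DF derivation:
  join n3 pred n1: · stop@n1
  join n3 pred n2: n2 stop@n1
  join n6 pred n4: n4→n2 stop@n1
  join n6 pred n5: n5→n3 stop@n1
  join n7 pred n0: · stop@n0
  join n7 pred n5: n5→n3→n1 stop@n0
  join n8 pred n4: n4→n2→n1 stop@n0
  join n8 pred n5: n5→n3→n1 stop@n0
  join n8 pred n7: n7 stop@n0
  join n9 pred n6: n6→n1 stop@n0
  join n9 pred n8: n8 stop@n0
  n0: DF=∅
  n1: DF={n7,n8,n9}
  n2: DF={n3,n6,n8}
  n3: DF={n6,n7,n8}
  n4: DF={n6,n8}
  n5: DF={n6,n7,n8}
  n6: DF={n9}
  n7: DF={n8}
  n8: DF={n9}
  n9: DF=∅

DF(n5) = ["n6", "n7", "n8"]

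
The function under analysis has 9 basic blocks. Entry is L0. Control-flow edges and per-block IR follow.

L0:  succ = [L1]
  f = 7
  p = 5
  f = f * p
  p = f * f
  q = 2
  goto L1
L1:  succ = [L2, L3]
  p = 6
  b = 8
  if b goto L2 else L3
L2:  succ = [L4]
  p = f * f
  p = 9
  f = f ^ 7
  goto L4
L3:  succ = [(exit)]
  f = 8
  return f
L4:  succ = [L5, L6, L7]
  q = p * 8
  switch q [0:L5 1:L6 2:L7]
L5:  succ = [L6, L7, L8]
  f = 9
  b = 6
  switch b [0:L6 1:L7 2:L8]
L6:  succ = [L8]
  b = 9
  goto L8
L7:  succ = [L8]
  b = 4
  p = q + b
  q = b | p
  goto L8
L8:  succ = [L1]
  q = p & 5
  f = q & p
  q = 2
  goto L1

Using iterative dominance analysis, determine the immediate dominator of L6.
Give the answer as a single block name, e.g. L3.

idom tree: L1←L0 L2←L1 L3←L1 L4←L2 L5←L4 L6←L4 L7←L4 L8←L4
Join-block Dom:
  L1: preds {L0,L8}: {L0} ∩ {L0,L1,L2,L4,L8} = {L0}; idom=L0
  L6: preds {L4,L5}: {L0,L1,L2,L4} ∩ {L0,L1,L2,L4,L5} = {L0,L1,L2,L4}; idom=L4
  L7: preds {L4,L5}: {L0,L1,L2,L4} ∩ {L0,L1,L2,L4,L5} = {L0,L1,L2,L4}; idom=L4
  L8: preds {L5,L6,L7}: {L0,L1,L2,L4,L5} ∩ {L0,L1,L2,L4,L6} ∩ {L0,L1,L2,L4,L7} = {L0,L1,L2,L4}; idom=L4

idom(L6) = L4

Answer: L4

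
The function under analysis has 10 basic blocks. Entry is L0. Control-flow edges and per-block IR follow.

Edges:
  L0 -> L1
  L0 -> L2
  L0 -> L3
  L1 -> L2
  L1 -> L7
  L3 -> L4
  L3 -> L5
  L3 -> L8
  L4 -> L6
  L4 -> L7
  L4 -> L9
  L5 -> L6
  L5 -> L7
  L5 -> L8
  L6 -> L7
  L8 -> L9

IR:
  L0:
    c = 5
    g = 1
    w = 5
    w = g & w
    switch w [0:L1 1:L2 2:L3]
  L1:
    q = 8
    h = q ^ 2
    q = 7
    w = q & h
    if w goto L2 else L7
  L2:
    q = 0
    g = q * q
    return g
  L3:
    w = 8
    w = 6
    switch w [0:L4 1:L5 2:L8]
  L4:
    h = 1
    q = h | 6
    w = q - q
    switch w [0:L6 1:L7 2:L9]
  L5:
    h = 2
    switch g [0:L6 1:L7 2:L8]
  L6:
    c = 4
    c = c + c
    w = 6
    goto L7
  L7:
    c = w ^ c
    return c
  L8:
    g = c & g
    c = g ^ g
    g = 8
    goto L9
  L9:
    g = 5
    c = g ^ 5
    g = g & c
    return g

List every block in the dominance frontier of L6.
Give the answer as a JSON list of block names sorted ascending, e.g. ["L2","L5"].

Answer: ["L7"]

Derivation:
idom tree: L1←L0 L2←L0 L3←L0 L4←L3 L5←L3 L6←L3 L7←L0 L8←L3 L9←L3
Dom∩ at merges:
  L2: preds {L0,L1}: {L0} ∩ {L0,L1} = {L0}; idom=L0
  L6: preds {L4,L5}: {L0,L3,L4} ∩ {L0,L3,L5} = {L0,L3}; idom=L3
  L7: preds {L1,L4,L5,L6}: {L0,L1} ∩ {L0,L3,L4} ∩ {L0,L3,L5} ∩ {L0,L3,L6} = {L0}; idom=L0
  L8: preds {L3,L5}: {L0,L3} ∩ {L0,L3,L5} = {L0,L3}; idom=L3
  L9: preds {L4,L8}: {L0,L3,L4} ∩ {L0,L3,L8} = {L0,L3}; idom=L3

Frontier:
  join L2 pred L0: · stop@L0
  join L2 pred L1: L1 stop@L0
  join L6 pred L4: L4 stop@L3
  join L6 pred L5: L5 stop@L3
  join L7 pred L1: L1 stop@L0
  join L7 pred L4: L4→L3 stop@L0
  join L7 pred L5: L5→L3 stop@L0
  join L7 pred L6: L6→L3 stop@L0
  join L8 pred L3: · stop@L3
  join L8 pred L5: L5 stop@L3
  join L9 pred L4: L4 stop@L3
  join L9 pred L8: L8 stop@L3
  L0: DF=∅
  L1: DF={L2,L7}
  L2: DF=∅
  L3: DF={L7}
  L4: DF={L6,L7,L9}
  L5: DF={L6,L7,L8}
  L6: DF={L7}
  L7: DF=∅
  L8: DF={L9}
  L9: DF=∅

DF(L6) = ["L7"]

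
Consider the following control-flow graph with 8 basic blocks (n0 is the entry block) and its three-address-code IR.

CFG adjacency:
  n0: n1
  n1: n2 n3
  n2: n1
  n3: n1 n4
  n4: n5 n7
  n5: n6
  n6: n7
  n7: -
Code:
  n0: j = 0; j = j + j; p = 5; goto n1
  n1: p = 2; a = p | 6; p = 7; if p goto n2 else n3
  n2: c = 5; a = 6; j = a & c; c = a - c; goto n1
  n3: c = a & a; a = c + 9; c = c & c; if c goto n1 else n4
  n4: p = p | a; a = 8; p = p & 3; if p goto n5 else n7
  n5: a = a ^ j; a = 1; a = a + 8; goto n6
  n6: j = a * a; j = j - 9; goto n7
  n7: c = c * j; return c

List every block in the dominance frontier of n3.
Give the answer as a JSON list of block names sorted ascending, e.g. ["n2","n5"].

idom tree: n1←n0 n2←n1 n3←n1 n4←n3 n5←n4 n6←n5 n7←n4
Dom∩ at merges:
  n1: preds {n0,n2,n3}: {n0} ∩ {n0,n1,n2} ∩ {n0,n1,n3} = {n0}; idom=n0
  n7: preds {n4,n6}: {n0,n1,n3,n4} ∩ {n0,n1,n3,n4,n5,n6} = {n0,n1,n3,n4}; idom=n4

DF walk-up:
  n1←n0: walk · to n0
  n1←n2: walk n2→n1 to n0
  n1←n3: walk n3→n1 to n0
  n7←n4: walk · to n4
  n7←n6: walk n6→n5 to n4
  n0 → ∅
  n1 → {n1}
  n2 → {n1}
  n3 → {n1}
  n4 → ∅
  n5 → {n7}
  n6 → {n7}
  n7 → ∅

DF(n3) = ["n1"]

Answer: ["n1"]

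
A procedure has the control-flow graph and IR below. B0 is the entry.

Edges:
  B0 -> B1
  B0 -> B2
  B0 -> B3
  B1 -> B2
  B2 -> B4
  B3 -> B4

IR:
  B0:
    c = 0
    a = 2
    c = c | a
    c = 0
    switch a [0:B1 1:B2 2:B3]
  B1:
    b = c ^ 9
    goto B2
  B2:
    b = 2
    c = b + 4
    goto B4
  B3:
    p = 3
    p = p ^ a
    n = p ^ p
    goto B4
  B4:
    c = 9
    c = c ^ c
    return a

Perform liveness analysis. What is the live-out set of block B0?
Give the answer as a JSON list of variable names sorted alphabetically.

Per-block:
  B0: {a,c} / ∅
  B1: {b} / {c}
  B2: {b,c} / ∅
  B3: {n,p} / {a}
  B4: {c} / {a}

Backward fixpoint:
  B0 li=∅ lo={a,c}
  B1 li={a,c} lo={a}
  B2 li={a} lo={a}
  B3 li={a} lo={a}
  B4 li={a} lo=∅

live-out(B0) = ["a", "c"]

Answer: ["a", "c"]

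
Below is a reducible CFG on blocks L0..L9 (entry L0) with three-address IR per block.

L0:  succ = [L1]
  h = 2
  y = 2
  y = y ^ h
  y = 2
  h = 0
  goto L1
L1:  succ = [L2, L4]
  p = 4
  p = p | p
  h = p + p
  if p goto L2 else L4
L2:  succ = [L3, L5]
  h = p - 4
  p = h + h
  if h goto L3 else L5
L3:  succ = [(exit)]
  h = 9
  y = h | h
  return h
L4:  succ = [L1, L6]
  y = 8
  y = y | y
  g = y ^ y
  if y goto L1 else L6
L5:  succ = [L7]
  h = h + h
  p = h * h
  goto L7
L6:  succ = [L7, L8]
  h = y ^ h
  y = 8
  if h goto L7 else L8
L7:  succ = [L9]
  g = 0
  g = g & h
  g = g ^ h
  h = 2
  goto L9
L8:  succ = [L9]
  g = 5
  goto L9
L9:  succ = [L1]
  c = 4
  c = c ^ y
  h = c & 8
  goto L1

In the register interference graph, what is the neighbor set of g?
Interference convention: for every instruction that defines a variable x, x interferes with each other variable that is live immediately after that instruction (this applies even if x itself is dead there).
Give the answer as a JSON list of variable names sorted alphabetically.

Per-block:
  L0: {h,y} / ∅
  L1: {h,p} / ∅
  L2: {h,p} / {p}
  L3: {h,y} / ∅
  L4: {g,y} / ∅
  L5: {h,p} / {h}
  L6: {h,y} / {h,y}
  L7: {g,h} / {h}
  L8: {g} / ∅
  L9: {c,h} / {y}

Live sets:
  live L0: ∅→{y}
  live L1: {y}→{h,p,y}
  live L2: {p,y}→{h,y}
  live L3: ∅→∅
  live L4: {h}→{h,y}
  live L5: {h,y}→{h,y}
  live L6: {h,y}→{h,y}
  live L7: {h,y}→{y}
  live L8: {y}→{y}
  live L9: {y}→{y}

Interference:
  c↔{y}
  g↔{h,y}
  h↔{g,p,y}
  p↔{h,y}
  y↔{c,g,h,p}

N(g) = ["h", "y"]

Answer: ["h", "y"]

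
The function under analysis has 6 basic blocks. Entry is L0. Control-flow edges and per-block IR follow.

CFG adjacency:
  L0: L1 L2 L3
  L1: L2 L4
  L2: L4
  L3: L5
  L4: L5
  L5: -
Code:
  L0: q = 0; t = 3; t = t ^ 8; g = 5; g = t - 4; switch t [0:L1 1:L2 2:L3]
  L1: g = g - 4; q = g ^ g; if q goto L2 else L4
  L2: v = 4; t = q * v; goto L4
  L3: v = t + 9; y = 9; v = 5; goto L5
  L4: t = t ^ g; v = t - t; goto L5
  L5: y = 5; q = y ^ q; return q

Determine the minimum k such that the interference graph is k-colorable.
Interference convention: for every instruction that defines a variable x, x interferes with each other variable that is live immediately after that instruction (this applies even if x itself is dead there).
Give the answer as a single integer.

def/use:
  L0 def {g,q,t} use ∅
  L1 def {g,q} use {g}
  L2 def {t,v} use {q}
  L3 def {v,y} use {t}
  L4 def {t,v} use {g,t}
  L5 def {q,y} use {q}

Liveness:
  L0 li=∅ lo={g,q,t}
  L1 li={g,t} lo={g,q,t}
  L2 li={g,q} lo={g,q,t}
  L3 li={q,t} lo={q}
  L4 li={g,q,t} lo={q}
  L5 li={q} lo=∅

Conflict graph:
  g↔{q,t,v}
  q↔{g,t,v,y}
  t↔{g,q}
  v↔{g,q}
  y↔{q}

Registers:
  lower bound: {g,q,t} mutually conflict ⇒ χ ≥ 3
  3-colouring: c0={q}  c1={g,y}  c2={t,v}
  χ = 3

Answer: 3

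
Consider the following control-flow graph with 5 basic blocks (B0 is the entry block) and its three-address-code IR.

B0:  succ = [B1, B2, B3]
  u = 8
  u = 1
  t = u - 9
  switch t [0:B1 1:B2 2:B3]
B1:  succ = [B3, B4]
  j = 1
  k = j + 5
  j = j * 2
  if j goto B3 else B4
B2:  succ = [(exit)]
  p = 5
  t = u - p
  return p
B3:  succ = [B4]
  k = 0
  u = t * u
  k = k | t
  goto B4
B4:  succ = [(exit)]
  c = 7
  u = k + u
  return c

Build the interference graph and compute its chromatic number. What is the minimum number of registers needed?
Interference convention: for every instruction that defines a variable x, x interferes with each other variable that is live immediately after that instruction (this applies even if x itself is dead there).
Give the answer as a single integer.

Answer: 4

Working:
Block summaries:
  B0: {t,u} / ∅
  B1: {j,k} / ∅
  B2: {p,t} / {u}
  B3: {k,u} / {t,u}
  B4: {c,u} / {k,u}

Backward fixpoint:
  B0 li=∅ lo={t,u}
  B1 li={t,u} lo={k,t,u}
  B2 li={u} lo=∅
  B3 li={t,u} lo={k,u}
  B4 li={k,u} lo=∅

Interfere edges:
  c: {k,u}
  j: {k,t,u}
  k: {c,j,t,u}
  p: {t,u}
  t: {j,k,p,u}
  u: {c,j,k,p,t}

Registers:
  clique {j,k,t,u} ⇒ need ≥ 4
  assign c→c2 j→c3 k→c1 p→c1 t→c2 u→c0 — no edge inside a register ⇒ χ ≤ 4
  χ = 4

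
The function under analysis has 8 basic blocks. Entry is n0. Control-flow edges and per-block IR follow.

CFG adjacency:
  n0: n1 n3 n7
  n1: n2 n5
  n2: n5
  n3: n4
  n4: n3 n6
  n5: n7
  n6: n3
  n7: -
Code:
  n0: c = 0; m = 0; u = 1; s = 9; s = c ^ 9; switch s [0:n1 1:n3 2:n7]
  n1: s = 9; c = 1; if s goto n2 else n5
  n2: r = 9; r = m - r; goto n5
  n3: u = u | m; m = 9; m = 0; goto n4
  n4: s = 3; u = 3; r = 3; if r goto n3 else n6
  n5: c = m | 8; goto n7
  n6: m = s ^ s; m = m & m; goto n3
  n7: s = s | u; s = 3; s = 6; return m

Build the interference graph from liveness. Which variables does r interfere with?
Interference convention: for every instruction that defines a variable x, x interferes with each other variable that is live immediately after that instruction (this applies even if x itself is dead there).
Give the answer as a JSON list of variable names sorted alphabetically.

Block summaries:
  n0: {c,m,s,u} / ∅
  n1: {c,s} / ∅
  n2: {r} / {m}
  n3: {m,u} / {m,u}
  n4: {r,s,u} / ∅
  n5: {c} / {m}
  n6: {m} / {s}
  n7: {s} / {m,s,u}

Live sets:
  live n0: ∅→{m,s,u}
  live n1: {m,u}→{m,s,u}
  live n2: {m,s,u}→{m,s,u}
  live n3: {m,u}→{m}
  live n4: {m}→{m,s,u}
  live n5: {m,s,u}→{m,s,u}
  live n6: {s,u}→{m,u}
  live n7: {m,s,u}→∅

Interference:
  c↔{m,s,u}
  m↔{c,r,s,u}
  r↔{m,s,u}
  s↔{c,m,r,u}
  u↔{c,m,r,s}

N(r) = ["m", "s", "u"]

Answer: ["m", "s", "u"]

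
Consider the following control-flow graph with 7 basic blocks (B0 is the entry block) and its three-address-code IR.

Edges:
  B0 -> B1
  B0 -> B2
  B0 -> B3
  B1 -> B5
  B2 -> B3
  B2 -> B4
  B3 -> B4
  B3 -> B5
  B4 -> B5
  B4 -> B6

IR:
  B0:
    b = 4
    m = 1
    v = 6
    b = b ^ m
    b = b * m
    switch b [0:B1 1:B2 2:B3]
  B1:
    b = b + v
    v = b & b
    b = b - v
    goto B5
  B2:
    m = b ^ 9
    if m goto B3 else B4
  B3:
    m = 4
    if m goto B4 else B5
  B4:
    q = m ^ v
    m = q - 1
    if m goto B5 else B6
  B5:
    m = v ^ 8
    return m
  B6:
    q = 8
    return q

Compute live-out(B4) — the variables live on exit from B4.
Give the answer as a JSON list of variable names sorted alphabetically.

Answer: ["v"]

Working:
def/use:
  B0: {b,m,v} / ∅
  B1: {b,v} / {b,v}
  B2: {m} / {b}
  B3: {m} / ∅
  B4: {m,q} / {m,v}
  B5: {m} / {v}
  B6: {q} / ∅

Backward fixpoint:
  B0: in=∅ out={b,v}
  B1: in={b,v} out={v}
  B2: in={b,v} out={m,v}
  B3: in={v} out={m,v}
  B4: in={m,v} out={v}
  B5: in={v} out=∅
  B6: in=∅ out=∅

live-out(B4) = ["v"]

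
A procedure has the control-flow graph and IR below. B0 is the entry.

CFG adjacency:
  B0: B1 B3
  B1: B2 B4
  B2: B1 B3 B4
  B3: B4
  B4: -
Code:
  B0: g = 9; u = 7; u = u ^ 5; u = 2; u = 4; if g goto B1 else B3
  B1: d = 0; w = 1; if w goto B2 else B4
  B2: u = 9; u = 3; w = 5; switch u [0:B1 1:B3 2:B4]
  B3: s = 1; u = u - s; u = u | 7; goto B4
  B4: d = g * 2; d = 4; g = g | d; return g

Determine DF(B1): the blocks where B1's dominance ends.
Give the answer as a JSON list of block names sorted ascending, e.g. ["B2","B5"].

idom tree: B1←B0 B2←B1 B3←B0 B4←B0
Join-block Dom:
  B1: preds {B0,B2}: {B0} ∩ {B0,B1,B2} = {B0}; idom=B0
  B3: preds {B0,B2}: {B0} ∩ {B0,B1,B2} = {B0}; idom=B0
  B4: preds {B1,B2,B3}: {B0,B1} ∩ {B0,B1,B2} ∩ {B0,B3} = {B0}; idom=B0

Frontier:
  join B1 pred B0: · stop@B0
  join B1 pred B2: B2→B1 stop@B0
  join B3 pred B0: · stop@B0
  join B3 pred B2: B2→B1 stop@B0
  join B4 pred B1: B1 stop@B0
  join B4 pred B2: B2→B1 stop@B0
  join B4 pred B3: B3 stop@B0
  B0 → ∅
  B1 → {B1,B3,B4}
  B2 → {B1,B3,B4}
  B3 → {B4}
  B4 → ∅

DF(B1) = ["B1", "B3", "B4"]

Answer: ["B1", "B3", "B4"]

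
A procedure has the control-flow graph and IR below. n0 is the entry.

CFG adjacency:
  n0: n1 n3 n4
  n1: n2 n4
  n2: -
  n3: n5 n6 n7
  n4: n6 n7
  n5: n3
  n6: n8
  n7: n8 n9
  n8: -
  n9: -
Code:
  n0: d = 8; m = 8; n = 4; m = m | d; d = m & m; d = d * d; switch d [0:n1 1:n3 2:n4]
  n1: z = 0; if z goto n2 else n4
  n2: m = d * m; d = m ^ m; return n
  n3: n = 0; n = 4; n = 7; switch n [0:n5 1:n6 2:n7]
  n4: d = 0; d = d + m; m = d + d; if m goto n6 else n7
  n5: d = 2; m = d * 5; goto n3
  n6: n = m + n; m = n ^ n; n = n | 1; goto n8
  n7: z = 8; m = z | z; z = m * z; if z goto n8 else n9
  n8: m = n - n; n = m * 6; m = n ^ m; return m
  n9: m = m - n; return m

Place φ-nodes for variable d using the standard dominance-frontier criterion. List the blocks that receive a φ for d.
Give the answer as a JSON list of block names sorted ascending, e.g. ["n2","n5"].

Answer: ["n3", "n6", "n7", "n8"]

Derivation:
idom tree: n1←n0 n2←n1 n3←n0 n4←n0 n5←n3 n6←n0 n7←n0 n8←n0 n9←n7
Dom∩ at merges:
  n3: preds {n0,n5}: {n0} ∩ {n0,n3,n5} = {n0}; idom=n0
  n4: preds {n0,n1}: {n0} ∩ {n0,n1} = {n0}; idom=n0
  n6: preds {n3,n4}: {n0,n3} ∩ {n0,n4} = {n0}; idom=n0
  n7: preds {n3,n4}: {n0,n3} ∩ {n0,n4} = {n0}; idom=n0
  n8: preds {n6,n7}: {n0,n6} ∩ {n0,n7} = {n0}; idom=n0

DF walk-up:
  join n3 pred n0: · stop@n0
  join n3 pred n5: n5→n3 stop@n0
  join n4 pred n0: · stop@n0
  join n4 pred n1: n1 stop@n0
  join n6 pred n3: n3 stop@n0
  join n6 pred n4: n4 stop@n0
  join n7 pred n3: n3 stop@n0
  join n7 pred n4: n4 stop@n0
  join n8 pred n6: n6 stop@n0
  join n8 pred n7: n7 stop@n0
  n0: DF=∅
  n1: DF={n4}
  n2: DF=∅
  n3: DF={n3,n6,n7}
  n4: DF={n6,n7}
  n5: DF={n3}
  n6: DF={n8}
  n7: DF={n8}
  n8: DF=∅
  n9: DF=∅

φ for d: defs {n0,n2,n4,n5}
  DF⁺ = {n3,n6,n7,n8}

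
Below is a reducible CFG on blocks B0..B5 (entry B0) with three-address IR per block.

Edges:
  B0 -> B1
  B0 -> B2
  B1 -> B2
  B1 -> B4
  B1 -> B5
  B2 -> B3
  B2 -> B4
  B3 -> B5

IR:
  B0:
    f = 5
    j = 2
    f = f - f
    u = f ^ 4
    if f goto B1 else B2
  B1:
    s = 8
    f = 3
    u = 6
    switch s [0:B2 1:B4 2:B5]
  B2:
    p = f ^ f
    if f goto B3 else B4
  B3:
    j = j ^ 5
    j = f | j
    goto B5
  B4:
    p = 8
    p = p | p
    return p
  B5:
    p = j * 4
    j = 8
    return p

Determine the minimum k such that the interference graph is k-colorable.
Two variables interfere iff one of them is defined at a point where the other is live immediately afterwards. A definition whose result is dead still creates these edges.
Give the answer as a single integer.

Block summaries:
  B0: def={f,j,u} ue=∅
  B1: def={f,s,u} ue=∅
  B2: def={p} ue={f}
  B3: def={j} ue={f,j}
  B4: def={p} ue=∅
  B5: def={j,p} ue={j}

Backward fixpoint:
  B0 li=∅ lo={f,j}
  B1 li={j} lo={f,j}
  B2 li={f,j} lo={f,j}
  B3 li={f,j} lo={j}
  B4 li=∅ lo=∅
  B5 li={j} lo=∅

Conflict graph:
  f↔{j,p,s,u}
  j↔{f,p,s,u}
  p↔{f,j}
  s↔{f,j,u}
  u↔{f,j,s}

Registers:
  clique {f,j,s,u} ⇒ need ≥ 4
  assign f→c0 j→c1 p→c2 s→c2 u→c3 — no edge inside a register ⇒ χ ≤ 4
  χ = 4

Answer: 4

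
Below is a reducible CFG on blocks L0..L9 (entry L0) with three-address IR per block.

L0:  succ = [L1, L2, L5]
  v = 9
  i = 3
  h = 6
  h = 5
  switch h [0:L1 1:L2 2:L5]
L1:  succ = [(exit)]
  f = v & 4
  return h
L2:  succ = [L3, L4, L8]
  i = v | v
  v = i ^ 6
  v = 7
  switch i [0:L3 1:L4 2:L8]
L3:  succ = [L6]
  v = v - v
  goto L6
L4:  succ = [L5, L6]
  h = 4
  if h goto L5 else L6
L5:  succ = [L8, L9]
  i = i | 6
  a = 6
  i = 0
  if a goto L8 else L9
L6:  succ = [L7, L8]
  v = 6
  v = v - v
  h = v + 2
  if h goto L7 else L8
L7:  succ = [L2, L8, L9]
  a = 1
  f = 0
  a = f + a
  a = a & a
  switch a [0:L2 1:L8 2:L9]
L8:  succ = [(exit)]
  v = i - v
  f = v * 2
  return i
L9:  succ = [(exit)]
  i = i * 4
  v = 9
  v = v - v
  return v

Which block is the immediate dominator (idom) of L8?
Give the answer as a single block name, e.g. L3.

Answer: L0

Working:
idom tree: L1←L0 L2←L0 L3←L2 L4←L2 L5←L0 L6←L2 L7←L6 L8←L0 L9←L0
Dom at joins:
  L2: preds {L0,L7}: {L0} ∩ {L0,L2,L6,L7} = {L0}; idom=L0
  L5: preds {L0,L4}: {L0} ∩ {L0,L2,L4} = {L0}; idom=L0
  L6: preds {L3,L4}: {L0,L2,L3} ∩ {L0,L2,L4} = {L0,L2}; idom=L2
  L8: preds {L2,L5,L6,L7}: {L0,L2} ∩ {L0,L5} ∩ {L0,L2,L6} ∩ {L0,L2,L6,L7} = {L0}; idom=L0
  L9: preds {L5,L7}: {L0,L5} ∩ {L0,L2,L6,L7} = {L0}; idom=L0

idom(L8) = L0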